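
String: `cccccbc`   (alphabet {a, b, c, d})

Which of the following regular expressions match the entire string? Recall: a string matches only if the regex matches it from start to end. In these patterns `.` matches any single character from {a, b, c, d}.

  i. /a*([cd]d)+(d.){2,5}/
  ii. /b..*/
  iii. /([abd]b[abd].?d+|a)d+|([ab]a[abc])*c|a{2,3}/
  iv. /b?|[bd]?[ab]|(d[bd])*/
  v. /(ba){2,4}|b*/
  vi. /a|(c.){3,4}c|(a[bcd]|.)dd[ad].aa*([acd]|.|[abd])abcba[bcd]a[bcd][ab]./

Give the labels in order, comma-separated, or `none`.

vi

i → no match
ii → no match — must start with `b`
iii → no match
iv → no match
v → no match
vi → match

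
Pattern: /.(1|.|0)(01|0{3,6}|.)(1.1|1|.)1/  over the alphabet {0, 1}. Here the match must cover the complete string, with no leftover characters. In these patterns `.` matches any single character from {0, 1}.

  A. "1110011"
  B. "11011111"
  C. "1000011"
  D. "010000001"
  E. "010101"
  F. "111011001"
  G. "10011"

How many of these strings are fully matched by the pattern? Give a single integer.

A → no match
B → match
C → match
D → match
E → match
F → no match
G → match
Total matched: 5

5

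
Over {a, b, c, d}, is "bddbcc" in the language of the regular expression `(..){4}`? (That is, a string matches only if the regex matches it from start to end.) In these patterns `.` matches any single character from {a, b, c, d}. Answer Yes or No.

No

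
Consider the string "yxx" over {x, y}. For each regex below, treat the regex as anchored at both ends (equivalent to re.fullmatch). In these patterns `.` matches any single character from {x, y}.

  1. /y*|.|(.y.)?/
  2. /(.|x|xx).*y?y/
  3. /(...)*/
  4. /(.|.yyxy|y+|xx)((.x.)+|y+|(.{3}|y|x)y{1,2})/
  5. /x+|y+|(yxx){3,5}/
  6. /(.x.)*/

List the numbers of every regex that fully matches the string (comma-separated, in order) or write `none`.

3, 6

1 → no match
2 → no match — must end with "y"
3 → match
4 → no match
5 → no match
6 → match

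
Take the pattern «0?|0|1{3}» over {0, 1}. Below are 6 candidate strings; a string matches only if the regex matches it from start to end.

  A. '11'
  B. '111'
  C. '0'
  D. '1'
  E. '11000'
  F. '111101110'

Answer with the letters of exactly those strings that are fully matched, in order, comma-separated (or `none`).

A → no match
B → match
C → match
D → no match
E → no match
F → no match

B, C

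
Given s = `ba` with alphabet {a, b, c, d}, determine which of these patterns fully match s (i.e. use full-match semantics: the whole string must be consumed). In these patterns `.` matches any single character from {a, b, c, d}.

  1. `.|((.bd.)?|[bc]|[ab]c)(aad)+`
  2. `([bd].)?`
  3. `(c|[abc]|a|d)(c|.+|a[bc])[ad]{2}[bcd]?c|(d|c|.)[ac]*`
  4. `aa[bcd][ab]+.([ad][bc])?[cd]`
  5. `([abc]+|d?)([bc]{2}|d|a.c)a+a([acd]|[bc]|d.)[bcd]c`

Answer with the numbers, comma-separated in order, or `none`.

1 → no match
2 → match
3 → match
4 → no match — must start with `aa`
5 → no match — must end with `c`

2, 3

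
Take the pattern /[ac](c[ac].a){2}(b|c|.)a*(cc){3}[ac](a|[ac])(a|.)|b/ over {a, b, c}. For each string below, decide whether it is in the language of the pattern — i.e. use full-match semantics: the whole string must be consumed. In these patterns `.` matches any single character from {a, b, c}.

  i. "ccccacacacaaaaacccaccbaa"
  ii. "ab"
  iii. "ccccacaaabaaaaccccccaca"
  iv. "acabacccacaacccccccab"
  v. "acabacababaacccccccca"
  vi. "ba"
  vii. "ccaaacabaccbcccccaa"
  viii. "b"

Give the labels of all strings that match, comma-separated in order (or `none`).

i → no match
ii. "ab" → no match
iii → match
iv → match
v → match
vi. "ba" → no match
vii → no match
viii. "b" → match

iii, iv, v, viii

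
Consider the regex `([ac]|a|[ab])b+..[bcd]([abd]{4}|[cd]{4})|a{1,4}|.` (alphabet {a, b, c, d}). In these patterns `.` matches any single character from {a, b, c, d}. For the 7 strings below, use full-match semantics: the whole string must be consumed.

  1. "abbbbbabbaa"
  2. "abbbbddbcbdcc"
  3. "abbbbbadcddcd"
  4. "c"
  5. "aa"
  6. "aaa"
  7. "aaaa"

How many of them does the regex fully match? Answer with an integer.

5

1 → no match
2 → no match
3 → match
4 → match
5 → match
6 → match
7 → match
Total matched: 5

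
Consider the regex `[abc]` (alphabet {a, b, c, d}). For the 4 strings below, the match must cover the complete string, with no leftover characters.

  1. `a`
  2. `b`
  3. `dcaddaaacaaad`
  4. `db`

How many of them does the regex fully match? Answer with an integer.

2

1. `a` → match
2. `b` → match
3 → no match
4. `db` → no match
Total matched: 2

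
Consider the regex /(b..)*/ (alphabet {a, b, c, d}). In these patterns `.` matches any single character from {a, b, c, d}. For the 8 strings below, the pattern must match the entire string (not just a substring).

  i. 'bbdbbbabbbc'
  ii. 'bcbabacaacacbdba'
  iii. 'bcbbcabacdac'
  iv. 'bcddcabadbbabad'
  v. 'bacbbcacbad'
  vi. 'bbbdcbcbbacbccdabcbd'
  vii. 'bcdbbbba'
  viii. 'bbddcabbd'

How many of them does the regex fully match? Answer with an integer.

0

i → no match
ii → no match
iii → no match
iv → no match
v → no match
vi → no match
vii → no match
viii → no match
Total matched: 0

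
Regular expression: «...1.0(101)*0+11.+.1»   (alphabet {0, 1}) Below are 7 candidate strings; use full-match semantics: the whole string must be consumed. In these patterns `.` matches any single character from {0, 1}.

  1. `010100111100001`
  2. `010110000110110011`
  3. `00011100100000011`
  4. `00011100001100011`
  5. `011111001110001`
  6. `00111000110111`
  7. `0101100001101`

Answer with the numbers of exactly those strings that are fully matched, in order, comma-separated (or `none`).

1 → no match
2 → match
3 → no match
4 → no match
5 → no match
6 → match
7 → no match

2, 6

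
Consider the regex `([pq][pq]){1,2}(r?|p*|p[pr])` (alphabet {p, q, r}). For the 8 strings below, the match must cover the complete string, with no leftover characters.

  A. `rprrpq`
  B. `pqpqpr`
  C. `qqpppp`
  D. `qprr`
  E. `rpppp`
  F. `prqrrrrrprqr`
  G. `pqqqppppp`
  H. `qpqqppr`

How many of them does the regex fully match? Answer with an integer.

A. `rprrpq` → no match
B. `pqpqpr` → match
C. `qqpppp` → match
D. `qprr` → no match
E. `rpppp` → no match
F. `prqrrrrrprqr` → no match
G. `pqqqppppp` → match
H. `qpqqppr` → no match
Total matched: 3

3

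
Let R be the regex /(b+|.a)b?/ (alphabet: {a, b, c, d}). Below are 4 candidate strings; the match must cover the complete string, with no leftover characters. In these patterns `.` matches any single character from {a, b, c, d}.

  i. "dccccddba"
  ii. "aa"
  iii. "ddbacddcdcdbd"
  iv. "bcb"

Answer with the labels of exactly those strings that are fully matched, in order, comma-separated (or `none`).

ii

i → no match
ii → match
iii → no match
iv → no match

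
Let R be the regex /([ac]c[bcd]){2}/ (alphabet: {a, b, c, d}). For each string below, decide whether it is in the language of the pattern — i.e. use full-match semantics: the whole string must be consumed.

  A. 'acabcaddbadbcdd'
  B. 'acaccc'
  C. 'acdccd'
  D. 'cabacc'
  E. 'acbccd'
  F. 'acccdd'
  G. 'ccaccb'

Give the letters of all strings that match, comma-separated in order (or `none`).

C, E

A → no match
B. 'acaccc' → no match
C. 'acdccd' → match
D. 'cabacc' → no match
E. 'acbccd' → match
F. 'acccdd' → no match
G. 'ccaccb' → no match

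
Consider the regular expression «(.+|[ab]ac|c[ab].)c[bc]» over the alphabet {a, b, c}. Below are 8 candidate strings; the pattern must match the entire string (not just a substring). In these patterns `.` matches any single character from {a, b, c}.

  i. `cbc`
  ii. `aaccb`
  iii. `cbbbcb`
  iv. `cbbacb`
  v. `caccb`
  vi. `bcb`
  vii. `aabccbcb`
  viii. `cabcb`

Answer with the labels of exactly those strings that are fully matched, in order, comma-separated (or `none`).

i → no match
ii → match
iii → match
iv → match
v → match
vi → match
vii → match
viii → match

ii, iii, iv, v, vi, vii, viii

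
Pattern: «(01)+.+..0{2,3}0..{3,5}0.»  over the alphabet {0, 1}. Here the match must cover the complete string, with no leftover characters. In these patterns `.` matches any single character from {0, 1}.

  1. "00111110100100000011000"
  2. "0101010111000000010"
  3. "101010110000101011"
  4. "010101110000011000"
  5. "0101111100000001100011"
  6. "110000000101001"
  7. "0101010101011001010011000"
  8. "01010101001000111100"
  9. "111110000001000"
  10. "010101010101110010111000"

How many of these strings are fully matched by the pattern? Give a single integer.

1 → no match — must start with "01"
2 → no match
3 → no match — must start with "01"
4 → match
5 → no match
6 → no match — must start with "01"
7 → no match
8 → match
9 → no match — must start with "01"
10 → no match
Total matched: 2

2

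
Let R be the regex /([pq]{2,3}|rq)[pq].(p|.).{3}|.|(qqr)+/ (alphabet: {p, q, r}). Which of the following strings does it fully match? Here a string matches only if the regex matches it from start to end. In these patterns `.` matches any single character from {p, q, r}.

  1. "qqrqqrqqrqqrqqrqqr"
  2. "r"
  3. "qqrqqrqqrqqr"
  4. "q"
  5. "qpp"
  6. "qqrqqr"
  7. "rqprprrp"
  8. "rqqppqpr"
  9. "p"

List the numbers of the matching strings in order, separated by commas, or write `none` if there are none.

1 → match
2 → match
3 → match
4 → match
5 → no match
6 → match
7 → match
8 → match
9 → match

1, 2, 3, 4, 6, 7, 8, 9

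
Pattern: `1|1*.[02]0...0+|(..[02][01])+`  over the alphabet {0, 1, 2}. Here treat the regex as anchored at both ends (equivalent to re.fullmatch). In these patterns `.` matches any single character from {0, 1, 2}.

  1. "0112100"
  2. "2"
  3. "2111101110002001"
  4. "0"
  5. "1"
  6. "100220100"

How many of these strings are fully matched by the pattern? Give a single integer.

1 → no match
2 → no match
3 → no match
4 → no match
5 → match
6 → no match
Total matched: 1

1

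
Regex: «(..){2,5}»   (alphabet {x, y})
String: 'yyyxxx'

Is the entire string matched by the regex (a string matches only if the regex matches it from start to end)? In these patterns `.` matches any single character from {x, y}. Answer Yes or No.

Yes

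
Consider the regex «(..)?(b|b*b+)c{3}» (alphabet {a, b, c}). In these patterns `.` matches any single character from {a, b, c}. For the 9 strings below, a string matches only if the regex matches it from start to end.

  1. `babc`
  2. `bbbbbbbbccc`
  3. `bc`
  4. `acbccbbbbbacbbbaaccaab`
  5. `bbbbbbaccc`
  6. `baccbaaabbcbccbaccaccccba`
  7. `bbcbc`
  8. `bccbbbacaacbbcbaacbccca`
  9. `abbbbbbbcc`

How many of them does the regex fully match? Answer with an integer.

1

1. `babc` → no match
2. `bbbbbbbbccc` → match
3. `bc` → no match
4 → no match — must end with `c`
5. `bbbbbbaccc` → no match
6 → no match — must end with `c`
7. `bbcbc` → no match
8 → no match — must end with `c`
9. `abbbbbbbcc` → no match
Total matched: 1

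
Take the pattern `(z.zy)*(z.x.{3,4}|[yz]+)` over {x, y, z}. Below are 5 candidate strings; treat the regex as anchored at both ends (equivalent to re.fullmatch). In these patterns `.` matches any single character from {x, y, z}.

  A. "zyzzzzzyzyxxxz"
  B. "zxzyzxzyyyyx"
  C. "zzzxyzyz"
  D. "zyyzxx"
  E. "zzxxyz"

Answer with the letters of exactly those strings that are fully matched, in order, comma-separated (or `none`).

E

A → no match
B → no match
C → no match
D → no match
E → match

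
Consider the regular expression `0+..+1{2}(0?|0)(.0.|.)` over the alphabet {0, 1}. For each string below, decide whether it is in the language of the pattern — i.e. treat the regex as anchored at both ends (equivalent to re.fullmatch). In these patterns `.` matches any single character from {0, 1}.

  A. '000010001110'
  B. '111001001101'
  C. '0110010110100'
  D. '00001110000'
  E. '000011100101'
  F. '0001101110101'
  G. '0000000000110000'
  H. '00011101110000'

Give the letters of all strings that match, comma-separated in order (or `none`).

A. '000010001110' → match
B. '111001001101' → no match — must start with '0'
C → match
D. '00001110000' → match
E. '000011100101' → no match
F → match
G → match
H → match

A, C, D, F, G, H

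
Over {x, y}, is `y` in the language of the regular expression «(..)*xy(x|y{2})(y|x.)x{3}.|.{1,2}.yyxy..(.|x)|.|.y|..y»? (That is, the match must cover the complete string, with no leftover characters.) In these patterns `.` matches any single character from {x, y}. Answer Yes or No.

Yes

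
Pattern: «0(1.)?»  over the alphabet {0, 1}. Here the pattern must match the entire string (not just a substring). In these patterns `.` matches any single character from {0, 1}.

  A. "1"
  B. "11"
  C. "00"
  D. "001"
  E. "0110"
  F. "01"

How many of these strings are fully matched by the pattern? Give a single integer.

A → no match — must start with "0"
B → no match — must start with "0"
C → no match
D → no match
E → no match
F → no match
Total matched: 0

0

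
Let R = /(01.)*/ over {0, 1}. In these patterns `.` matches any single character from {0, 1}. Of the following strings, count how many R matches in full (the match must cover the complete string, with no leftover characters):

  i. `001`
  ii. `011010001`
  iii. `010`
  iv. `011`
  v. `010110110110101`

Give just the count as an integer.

i → no match
ii → no match
iii → match
iv → match
v → no match
Total matched: 2

2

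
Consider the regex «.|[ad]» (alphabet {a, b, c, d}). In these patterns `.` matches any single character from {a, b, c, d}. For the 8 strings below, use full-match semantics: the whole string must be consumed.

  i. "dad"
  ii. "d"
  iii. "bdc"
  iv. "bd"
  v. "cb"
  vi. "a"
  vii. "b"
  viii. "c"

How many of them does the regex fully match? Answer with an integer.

i → no match
ii → match
iii → no match
iv → no match
v → no match
vi → match
vii → match
viii → match
Total matched: 4

4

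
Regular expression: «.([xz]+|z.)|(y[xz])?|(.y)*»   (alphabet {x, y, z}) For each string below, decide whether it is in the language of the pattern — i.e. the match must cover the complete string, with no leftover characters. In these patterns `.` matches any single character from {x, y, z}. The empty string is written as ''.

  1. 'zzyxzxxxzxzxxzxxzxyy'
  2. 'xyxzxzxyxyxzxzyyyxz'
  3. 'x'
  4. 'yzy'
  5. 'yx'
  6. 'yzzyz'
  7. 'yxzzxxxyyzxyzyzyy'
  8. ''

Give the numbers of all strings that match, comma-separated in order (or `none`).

4, 5, 8

1 → no match
2 → no match
3 → no match
4 → match
5 → match
6 → no match
7 → no match
8 → match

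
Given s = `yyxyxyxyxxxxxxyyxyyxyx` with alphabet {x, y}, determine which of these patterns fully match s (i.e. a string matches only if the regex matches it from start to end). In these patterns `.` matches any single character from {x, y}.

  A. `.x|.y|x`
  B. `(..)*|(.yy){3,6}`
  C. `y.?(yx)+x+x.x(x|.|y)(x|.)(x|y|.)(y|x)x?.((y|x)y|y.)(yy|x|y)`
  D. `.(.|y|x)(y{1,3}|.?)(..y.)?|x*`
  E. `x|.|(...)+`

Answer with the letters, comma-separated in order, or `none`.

A → no match
B → match
C → match
D → no match
E → no match

B, C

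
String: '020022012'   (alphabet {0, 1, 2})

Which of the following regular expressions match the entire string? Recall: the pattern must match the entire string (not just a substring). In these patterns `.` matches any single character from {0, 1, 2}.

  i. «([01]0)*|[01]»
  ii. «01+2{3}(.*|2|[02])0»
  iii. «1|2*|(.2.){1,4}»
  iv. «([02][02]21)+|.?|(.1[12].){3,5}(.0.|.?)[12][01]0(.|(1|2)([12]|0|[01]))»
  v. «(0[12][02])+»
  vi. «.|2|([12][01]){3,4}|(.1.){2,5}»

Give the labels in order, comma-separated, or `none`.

i → no match
ii → no match — must start with '01'
iii → no match
iv → no match
v → match
vi → no match

v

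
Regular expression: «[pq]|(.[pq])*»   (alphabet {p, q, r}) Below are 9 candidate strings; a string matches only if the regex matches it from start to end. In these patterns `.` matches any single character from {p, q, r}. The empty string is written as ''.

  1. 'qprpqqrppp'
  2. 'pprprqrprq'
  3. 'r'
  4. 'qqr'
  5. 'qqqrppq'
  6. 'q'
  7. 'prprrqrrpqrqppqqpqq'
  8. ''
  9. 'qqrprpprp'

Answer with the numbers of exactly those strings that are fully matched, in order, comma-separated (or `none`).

1, 2, 6, 8

1. 'qprpqqrppp' → match
2. 'pprprqrprq' → match
3. 'r' → no match
4. 'qqr' → no match
5. 'qqqrppq' → no match
6. 'q' → match
7 → no match
8. '' → match
9. 'qqrprpprp' → no match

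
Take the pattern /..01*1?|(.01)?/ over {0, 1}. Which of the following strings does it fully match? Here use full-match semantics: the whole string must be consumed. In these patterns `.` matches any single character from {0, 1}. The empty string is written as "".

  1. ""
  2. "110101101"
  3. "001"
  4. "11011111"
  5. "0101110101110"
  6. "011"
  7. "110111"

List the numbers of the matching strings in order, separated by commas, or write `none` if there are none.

1, 3, 4, 7

1 → match
2 → no match
3 → match
4 → match
5 → no match
6 → no match
7 → match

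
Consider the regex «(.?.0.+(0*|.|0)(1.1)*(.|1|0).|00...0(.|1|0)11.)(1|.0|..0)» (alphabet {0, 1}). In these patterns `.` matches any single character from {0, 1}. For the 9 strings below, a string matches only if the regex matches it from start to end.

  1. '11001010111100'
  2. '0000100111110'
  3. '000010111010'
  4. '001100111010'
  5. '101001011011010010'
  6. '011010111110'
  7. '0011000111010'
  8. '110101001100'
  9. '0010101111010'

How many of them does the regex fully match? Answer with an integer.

8

1 → match
2 → match
3 → match
4 → match
5 → match
6 → no match
7 → match
8 → match
9 → match
Total matched: 8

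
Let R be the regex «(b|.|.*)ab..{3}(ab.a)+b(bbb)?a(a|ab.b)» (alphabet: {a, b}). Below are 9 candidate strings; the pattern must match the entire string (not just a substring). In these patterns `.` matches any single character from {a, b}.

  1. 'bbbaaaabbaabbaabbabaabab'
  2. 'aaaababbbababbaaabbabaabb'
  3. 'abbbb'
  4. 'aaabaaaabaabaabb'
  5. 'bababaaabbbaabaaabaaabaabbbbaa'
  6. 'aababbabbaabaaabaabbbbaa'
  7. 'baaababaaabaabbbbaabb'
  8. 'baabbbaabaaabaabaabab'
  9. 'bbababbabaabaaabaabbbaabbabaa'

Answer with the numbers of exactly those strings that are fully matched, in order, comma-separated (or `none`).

1 → no match
2 → no match
3. 'abbbb' → no match
4 → no match
5 → no match
6 → no match
7 → no match
8 → no match
9 → no match

none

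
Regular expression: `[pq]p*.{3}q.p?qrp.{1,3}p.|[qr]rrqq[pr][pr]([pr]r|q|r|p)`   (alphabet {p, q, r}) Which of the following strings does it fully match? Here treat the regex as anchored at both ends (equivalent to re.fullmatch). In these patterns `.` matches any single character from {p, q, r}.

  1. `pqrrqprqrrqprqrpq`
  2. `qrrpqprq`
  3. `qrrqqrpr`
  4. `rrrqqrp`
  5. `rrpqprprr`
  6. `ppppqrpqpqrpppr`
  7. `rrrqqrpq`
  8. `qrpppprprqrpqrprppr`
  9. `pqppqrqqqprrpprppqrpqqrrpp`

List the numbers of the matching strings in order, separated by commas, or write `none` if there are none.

1 → no match
2 → no match
3 → match
4 → no match
5 → no match
6 → match
7 → match
8 → no match
9 → no match

3, 6, 7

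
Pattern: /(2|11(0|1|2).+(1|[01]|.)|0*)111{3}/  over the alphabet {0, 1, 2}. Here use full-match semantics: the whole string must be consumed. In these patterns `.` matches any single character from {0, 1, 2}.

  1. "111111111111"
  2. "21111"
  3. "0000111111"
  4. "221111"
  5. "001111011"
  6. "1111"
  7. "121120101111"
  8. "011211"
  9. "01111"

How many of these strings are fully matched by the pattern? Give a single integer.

1 → match
2 → no match
3 → no match
4 → no match
5 → no match
6 → no match
7 → no match
8 → no match
9 → no match
Total matched: 1

1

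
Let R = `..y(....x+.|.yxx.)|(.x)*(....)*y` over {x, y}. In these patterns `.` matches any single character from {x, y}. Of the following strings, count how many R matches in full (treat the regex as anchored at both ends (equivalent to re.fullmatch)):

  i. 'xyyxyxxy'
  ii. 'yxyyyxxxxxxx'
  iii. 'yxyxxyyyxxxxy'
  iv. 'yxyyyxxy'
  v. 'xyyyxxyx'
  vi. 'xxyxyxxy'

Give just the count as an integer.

i → match
ii → match
iii → match
iv → match
v → no match
vi → match
Total matched: 5

5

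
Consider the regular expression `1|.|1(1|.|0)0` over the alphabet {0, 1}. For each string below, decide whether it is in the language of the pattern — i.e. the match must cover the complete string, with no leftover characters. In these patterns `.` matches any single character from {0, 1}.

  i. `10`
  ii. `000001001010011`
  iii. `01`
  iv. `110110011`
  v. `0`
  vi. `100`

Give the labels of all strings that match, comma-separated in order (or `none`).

i → no match
ii → no match
iii → no match
iv → no match
v → match
vi → match

v, vi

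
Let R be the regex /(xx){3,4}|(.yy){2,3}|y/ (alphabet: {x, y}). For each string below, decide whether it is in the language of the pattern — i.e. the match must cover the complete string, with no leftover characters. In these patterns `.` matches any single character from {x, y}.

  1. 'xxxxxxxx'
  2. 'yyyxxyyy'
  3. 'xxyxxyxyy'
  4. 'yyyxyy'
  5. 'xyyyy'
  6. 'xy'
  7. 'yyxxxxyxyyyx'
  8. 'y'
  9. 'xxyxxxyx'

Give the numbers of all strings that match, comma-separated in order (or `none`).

1, 4, 8

1 → match
2 → no match
3 → no match
4 → match
5 → no match
6 → no match
7 → no match
8 → match
9 → no match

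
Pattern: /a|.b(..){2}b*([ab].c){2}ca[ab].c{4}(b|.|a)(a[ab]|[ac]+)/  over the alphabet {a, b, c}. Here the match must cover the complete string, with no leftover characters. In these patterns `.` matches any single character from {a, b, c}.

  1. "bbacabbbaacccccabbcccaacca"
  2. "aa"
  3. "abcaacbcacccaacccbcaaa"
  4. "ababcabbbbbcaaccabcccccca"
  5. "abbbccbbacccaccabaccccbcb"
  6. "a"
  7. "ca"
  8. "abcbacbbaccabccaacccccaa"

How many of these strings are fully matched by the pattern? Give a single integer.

1 → no match
2 → no match
3 → no match
4 → match
5 → no match
6 → match
7 → no match
8 → match
Total matched: 3

3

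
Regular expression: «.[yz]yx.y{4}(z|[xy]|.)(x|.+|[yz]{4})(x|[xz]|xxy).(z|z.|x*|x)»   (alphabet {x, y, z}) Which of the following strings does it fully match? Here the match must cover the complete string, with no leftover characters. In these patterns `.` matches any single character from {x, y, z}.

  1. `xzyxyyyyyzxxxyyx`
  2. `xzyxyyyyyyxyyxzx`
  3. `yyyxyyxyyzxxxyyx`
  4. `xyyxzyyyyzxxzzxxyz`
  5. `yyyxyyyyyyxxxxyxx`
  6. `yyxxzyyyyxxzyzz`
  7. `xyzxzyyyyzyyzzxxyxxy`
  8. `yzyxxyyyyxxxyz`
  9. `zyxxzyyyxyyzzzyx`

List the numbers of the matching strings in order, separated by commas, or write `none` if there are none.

1, 2, 4, 5, 8

1 → match
2 → match
3 → no match
4 → match
5 → match
6 → no match
7 → no match
8 → match
9 → no match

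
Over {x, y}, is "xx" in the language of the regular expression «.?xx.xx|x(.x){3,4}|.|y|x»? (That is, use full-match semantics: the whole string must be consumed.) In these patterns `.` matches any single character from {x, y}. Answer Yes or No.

No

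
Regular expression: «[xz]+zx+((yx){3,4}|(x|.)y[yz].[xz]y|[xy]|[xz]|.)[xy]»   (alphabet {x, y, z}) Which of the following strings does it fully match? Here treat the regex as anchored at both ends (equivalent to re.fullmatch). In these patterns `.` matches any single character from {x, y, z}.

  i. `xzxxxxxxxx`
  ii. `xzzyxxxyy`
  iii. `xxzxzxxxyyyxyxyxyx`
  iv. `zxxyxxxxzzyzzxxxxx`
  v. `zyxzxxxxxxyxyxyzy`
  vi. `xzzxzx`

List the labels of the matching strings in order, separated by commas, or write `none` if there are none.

i, vi

i → match
ii → no match
iii → no match
iv → no match
v → no match
vi → match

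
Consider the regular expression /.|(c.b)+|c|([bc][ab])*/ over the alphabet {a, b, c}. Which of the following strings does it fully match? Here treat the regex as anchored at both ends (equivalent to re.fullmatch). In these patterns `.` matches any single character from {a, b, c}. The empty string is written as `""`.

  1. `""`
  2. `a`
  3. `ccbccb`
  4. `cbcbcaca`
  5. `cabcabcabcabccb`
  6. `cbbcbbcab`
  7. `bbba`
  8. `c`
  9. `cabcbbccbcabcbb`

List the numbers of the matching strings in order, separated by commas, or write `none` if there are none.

1, 2, 3, 4, 5, 6, 7, 8, 9

1 → match
2 → match
3 → match
4 → match
5 → match
6 → match
7 → match
8 → match
9 → match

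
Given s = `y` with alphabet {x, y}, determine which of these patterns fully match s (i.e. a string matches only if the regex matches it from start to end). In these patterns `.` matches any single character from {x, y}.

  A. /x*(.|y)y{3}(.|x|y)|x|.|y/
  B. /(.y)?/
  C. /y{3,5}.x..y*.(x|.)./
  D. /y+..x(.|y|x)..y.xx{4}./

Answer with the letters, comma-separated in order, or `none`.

A → match
B → no match
C → no match
D → no match

A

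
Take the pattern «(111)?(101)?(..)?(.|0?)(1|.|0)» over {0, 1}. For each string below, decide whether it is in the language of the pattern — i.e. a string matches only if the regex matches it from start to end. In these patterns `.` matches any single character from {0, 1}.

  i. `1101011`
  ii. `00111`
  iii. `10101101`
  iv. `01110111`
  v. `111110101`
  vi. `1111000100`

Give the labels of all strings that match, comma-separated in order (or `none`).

i → no match
ii → no match
iii → no match
iv → no match
v → no match
vi → no match

none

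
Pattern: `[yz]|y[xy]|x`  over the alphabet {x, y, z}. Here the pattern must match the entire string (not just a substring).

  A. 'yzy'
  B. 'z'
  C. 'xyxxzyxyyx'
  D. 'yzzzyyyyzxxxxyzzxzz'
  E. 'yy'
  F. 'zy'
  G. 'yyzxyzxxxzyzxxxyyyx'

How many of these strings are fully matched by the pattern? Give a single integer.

A. 'yzy' → no match
B. 'z' → match
C. 'xyxxzyxyyx' → no match
D → no match
E. 'yy' → match
F. 'zy' → no match
G → no match
Total matched: 2

2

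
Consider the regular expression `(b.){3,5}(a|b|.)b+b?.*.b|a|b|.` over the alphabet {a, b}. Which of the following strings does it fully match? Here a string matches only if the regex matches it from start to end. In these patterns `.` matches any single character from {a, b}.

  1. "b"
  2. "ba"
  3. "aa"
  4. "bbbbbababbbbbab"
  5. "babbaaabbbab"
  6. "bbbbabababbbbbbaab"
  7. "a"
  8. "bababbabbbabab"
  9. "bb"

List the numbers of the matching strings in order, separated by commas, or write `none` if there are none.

1, 4, 7, 8

1 → match
2 → no match
3 → no match
4 → match
5 → no match
6 → no match
7 → match
8 → match
9 → no match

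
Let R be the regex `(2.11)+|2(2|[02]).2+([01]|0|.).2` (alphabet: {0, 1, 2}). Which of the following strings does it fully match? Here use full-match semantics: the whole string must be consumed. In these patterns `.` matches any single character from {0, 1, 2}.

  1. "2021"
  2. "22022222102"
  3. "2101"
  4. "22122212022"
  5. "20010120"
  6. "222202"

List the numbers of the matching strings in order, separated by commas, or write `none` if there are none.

1 → no match
2 → match
3 → no match
4 → no match
5 → no match
6 → no match

2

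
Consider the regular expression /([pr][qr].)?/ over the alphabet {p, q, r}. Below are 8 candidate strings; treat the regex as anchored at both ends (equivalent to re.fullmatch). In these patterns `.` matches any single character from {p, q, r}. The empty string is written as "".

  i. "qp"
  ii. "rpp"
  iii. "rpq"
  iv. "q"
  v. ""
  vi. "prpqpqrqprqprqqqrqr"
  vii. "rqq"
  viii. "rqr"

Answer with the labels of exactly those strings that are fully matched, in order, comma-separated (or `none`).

i. "qp" → no match
ii. "rpp" → no match
iii. "rpq" → no match
iv. "q" → no match
v. "" → match
vi → no match
vii. "rqq" → match
viii. "rqr" → match

v, vii, viii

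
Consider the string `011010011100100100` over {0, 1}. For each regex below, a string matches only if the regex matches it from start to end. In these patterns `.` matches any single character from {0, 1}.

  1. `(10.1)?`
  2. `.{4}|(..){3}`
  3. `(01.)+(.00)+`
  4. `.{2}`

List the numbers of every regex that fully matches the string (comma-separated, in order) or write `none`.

1 → no match
2 → no match
3 → match
4 → no match

3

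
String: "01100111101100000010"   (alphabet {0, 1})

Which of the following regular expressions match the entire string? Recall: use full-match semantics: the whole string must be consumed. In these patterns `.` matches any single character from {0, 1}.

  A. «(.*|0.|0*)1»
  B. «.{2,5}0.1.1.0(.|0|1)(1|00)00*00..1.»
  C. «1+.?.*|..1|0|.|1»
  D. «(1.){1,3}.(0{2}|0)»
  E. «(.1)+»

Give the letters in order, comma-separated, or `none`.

A → no match — must end with "1"
B → match
C → no match
D → no match — must start with "1"
E → no match — must end with "1"

B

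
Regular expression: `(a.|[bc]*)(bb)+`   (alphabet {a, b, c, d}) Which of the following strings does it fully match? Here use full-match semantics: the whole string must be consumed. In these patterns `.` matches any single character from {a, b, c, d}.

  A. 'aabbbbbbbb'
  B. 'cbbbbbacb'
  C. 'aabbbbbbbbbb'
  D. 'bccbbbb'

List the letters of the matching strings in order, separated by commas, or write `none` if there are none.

A → match
B → no match — must end with 'bb'
C → match
D → match

A, C, D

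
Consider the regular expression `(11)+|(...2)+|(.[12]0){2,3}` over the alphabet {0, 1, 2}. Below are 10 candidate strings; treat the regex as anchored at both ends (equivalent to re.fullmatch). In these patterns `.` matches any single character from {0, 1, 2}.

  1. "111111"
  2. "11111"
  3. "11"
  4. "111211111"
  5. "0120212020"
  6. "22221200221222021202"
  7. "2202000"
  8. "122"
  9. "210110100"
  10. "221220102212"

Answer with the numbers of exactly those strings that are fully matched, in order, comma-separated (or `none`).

1 → match
2 → no match
3 → match
4 → no match
5 → no match
6 → no match
7 → no match
8 → no match
9 → no match
10 → no match

1, 3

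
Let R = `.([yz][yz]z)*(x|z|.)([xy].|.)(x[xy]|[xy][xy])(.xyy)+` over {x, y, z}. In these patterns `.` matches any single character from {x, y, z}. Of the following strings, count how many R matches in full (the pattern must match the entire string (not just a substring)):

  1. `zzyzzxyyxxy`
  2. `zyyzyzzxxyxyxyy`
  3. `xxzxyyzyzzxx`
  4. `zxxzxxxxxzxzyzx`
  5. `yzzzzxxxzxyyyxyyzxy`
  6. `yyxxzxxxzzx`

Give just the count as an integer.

1

1 → no match — must end with `xyy`
2 → match
3 → no match — must end with `xyy`
4 → no match — must end with `xyy`
5 → no match — must end with `xyy`
6 → no match — must end with `xyy`
Total matched: 1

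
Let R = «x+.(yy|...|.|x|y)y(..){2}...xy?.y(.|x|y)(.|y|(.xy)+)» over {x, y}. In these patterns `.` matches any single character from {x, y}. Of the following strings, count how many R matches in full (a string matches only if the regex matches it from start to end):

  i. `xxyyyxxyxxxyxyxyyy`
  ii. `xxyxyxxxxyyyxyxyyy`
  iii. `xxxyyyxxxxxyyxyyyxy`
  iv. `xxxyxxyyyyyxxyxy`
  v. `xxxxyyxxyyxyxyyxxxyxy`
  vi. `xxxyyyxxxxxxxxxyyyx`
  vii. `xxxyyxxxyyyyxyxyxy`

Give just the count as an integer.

6

i → match
ii → match
iii → match
iv → match
v → match
vi → no match
vii → match
Total matched: 6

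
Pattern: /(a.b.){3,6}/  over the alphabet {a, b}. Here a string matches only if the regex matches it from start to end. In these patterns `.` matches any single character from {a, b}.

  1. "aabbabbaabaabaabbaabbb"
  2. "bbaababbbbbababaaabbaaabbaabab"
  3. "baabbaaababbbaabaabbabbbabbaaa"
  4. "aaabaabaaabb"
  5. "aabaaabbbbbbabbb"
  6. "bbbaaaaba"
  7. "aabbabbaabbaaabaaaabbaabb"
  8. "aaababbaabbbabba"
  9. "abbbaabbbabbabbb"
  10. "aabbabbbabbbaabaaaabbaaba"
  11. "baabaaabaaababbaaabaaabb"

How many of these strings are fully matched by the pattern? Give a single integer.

1 → no match
2 → no match — must start with "a"
3 → no match — must start with "a"
4 → no match
5 → no match
6 → no match — must start with "a"
7 → no match
8 → no match
9 → no match
10 → no match
11 → no match — must start with "a"
Total matched: 0

0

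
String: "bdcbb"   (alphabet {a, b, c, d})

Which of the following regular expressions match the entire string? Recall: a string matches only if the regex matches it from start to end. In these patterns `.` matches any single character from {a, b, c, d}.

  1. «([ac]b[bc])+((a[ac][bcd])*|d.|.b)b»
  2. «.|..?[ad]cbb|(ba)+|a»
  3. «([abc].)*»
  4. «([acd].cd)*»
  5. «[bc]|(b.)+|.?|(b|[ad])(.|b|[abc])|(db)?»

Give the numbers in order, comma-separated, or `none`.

1 → no match
2 → match
3 → no match
4 → no match
5 → no match

2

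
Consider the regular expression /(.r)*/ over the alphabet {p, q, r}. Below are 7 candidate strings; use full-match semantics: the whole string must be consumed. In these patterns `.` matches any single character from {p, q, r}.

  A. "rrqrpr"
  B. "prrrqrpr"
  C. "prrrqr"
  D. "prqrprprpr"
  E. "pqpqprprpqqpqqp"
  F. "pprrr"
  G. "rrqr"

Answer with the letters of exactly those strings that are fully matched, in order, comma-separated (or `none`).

A → match
B → match
C → match
D → match
E → no match
F → no match
G → match

A, B, C, D, G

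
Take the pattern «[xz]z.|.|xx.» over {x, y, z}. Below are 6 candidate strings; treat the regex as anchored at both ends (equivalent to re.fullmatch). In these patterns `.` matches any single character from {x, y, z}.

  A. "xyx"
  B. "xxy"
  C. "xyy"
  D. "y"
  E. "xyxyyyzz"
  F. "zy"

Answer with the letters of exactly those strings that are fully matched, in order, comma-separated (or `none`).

A → no match
B → match
C → no match
D → match
E → no match
F → no match

B, D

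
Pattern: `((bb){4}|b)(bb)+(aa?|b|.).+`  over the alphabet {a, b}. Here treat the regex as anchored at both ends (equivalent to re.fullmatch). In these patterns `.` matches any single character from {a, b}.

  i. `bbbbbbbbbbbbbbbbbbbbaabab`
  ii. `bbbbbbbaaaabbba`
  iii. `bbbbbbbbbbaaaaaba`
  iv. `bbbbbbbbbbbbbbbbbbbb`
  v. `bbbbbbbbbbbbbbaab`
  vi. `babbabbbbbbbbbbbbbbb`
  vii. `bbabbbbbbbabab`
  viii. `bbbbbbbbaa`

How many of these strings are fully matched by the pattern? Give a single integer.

i → match
ii → match
iii → match
iv → match
v → match
vi → no match
vii → no match
viii → match
Total matched: 6

6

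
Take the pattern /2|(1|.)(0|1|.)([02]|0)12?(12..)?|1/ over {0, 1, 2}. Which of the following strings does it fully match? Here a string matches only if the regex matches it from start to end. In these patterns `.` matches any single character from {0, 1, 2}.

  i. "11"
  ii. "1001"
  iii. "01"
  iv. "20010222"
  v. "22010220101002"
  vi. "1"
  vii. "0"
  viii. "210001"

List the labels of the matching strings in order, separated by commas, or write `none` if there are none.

i → no match
ii → match
iii → no match
iv → no match
v → no match
vi → match
vii → no match
viii → no match

ii, vi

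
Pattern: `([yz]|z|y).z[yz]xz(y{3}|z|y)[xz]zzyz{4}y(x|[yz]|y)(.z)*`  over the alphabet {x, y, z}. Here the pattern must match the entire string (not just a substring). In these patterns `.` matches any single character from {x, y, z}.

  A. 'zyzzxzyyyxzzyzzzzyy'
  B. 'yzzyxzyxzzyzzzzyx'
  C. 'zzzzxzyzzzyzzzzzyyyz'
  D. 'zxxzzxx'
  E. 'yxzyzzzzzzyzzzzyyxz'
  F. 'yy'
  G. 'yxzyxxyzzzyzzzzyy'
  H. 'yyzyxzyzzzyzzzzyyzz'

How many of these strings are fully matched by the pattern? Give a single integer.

A → match
B → match
C → no match
D → no match
E → no match
F → no match
G → no match
H → match
Total matched: 3

3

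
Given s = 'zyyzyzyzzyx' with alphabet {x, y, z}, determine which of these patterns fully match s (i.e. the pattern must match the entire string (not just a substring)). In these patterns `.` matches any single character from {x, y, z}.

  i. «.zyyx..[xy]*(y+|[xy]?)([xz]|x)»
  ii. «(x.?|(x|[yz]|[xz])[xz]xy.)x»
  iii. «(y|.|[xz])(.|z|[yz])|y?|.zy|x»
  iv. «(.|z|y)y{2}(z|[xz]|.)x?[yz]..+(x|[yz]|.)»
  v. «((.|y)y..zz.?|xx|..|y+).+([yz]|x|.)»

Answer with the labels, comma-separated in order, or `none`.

i → no match
ii → no match
iii → no match
iv → match
v → match

iv, v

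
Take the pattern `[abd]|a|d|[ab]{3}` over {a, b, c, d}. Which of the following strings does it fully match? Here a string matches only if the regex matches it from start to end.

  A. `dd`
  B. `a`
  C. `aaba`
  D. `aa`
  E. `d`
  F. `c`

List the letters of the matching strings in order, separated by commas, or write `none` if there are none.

B, E

A → no match
B → match
C → no match
D → no match
E → match
F → no match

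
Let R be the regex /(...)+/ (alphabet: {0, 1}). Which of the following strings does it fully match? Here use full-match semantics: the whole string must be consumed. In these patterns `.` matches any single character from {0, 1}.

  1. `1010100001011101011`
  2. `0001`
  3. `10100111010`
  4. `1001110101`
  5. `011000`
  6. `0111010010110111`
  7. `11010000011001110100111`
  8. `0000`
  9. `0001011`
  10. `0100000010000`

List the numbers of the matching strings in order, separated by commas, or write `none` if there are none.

1 → no match
2 → no match
3 → no match
4 → no match
5 → match
6 → no match
7 → no match
8 → no match
9 → no match
10 → no match

5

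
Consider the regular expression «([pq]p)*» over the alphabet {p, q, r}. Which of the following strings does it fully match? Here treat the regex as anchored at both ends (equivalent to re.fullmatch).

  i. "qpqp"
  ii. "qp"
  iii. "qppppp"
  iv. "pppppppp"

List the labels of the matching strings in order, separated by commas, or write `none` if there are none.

i. "qpqp" → match
ii. "qp" → match
iii. "qppppp" → match
iv. "pppppppp" → match

i, ii, iii, iv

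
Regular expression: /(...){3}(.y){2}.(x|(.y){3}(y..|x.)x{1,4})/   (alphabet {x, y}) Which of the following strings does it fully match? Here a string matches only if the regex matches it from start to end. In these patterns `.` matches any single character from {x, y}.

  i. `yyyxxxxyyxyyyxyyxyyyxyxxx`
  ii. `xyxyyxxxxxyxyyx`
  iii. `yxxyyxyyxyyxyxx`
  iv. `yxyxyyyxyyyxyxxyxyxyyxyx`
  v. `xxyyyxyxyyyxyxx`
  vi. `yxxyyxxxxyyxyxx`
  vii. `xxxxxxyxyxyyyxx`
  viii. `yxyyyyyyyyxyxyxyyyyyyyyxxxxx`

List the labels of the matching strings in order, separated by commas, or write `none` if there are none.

i → match
ii → match
iii → match
iv → match
v → match
vi → match
vii → match
viii → no match

i, ii, iii, iv, v, vi, vii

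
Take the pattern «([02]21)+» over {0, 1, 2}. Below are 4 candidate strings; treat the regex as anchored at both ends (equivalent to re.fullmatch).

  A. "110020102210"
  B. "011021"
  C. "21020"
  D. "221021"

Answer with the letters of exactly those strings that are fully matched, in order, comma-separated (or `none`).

D

A → no match — must end with "21"
B → no match
C → no match — must end with "21"
D → match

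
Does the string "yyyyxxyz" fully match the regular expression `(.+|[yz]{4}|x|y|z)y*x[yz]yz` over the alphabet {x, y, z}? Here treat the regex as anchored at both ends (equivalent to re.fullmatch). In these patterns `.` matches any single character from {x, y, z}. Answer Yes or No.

No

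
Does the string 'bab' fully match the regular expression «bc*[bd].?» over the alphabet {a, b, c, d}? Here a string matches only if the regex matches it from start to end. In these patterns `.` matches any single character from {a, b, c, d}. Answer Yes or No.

No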